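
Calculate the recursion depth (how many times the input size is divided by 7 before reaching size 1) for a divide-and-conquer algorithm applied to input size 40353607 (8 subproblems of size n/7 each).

For divide and conquer with division factor 7:

Problem sizes at each level:
Level 0: 40353607
Level 1: 5764801
Level 2: 823543
Level 3: 117649
Level 4: 16807
Level 5: 2401
Level 6: 343
Level 7: 49
Level 8: 7
Level 9: 1

The root is level 0 and the size-1 base case is level 9 (the tree spans levels 0 through 9, i.e. 10 levels counting the root), so the depth is the number of divisions: log_7(40353607) = 9

The recursion tree depth is log_7(40353607) = 9. At each level, the problem size is divided by 7, so it takes 9 divisions to reduce to a base case of size 1. The algorithm makes 8 recursive calls at each level.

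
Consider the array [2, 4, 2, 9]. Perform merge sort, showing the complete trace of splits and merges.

Merge sort trace:

Split: [2, 4, 2, 9] -> [2, 4] and [2, 9]
  Split: [2, 4] -> [2] and [4]
  Merge: [2] + [4] -> [2, 4]
  Split: [2, 9] -> [2] and [9]
  Merge: [2] + [9] -> [2, 9]
Merge: [2, 4] + [2, 9] -> [2, 2, 4, 9]

Final sorted array: [2, 2, 4, 9]

The merge sort proceeds by recursively splitting the array and merging sorted halves.
After all merges, the sorted array is [2, 2, 4, 9].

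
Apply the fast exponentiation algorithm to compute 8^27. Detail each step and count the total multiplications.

Computing 8^27 by squaring (build up from 8^1; each line after the first costs one multiplication):

8^1 = 8
8^2 = (8^1)^2 = 8^2 = 64
8^3 = 8 * 8^2 = 8 * 64 = 512
8^6 = (8^3)^2 = 512^2 = 262144
8^12 = (8^6)^2 = 262144^2 = 68719476736
8^13 = 8 * 8^12 = 8 * 68719476736 = 549755813888
8^26 = (8^13)^2 = 549755813888^2 = 302231454903657293676544
8^27 = 8 * 8^26 = 8 * 302231454903657293676544 = 2417851639229258349412352

Result: 2417851639229258349412352
Multiplications needed: 7 (7 lines after 8^1)

8^27 = 2417851639229258349412352. Using exponentiation by squaring, this requires 7 multiplications. The key idea: if the exponent is even, square the half-power; if odd, multiply by the base once.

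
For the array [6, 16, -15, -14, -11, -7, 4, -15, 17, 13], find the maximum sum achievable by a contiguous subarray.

Using Kadane's algorithm on [6, 16, -15, -14, -11, -7, 4, -15, 17, 13]:

Scanning through the array:
Position 1 (value 16): max_ending_here = 22, max_so_far = 22
Position 2 (value -15): max_ending_here = 7, max_so_far = 22
Position 3 (value -14): max_ending_here = -7, max_so_far = 22
Position 4 (value -11): max_ending_here = -11, max_so_far = 22
Position 5 (value -7): max_ending_here = -7, max_so_far = 22
Position 6 (value 4): max_ending_here = 4, max_so_far = 22
Position 7 (value -15): max_ending_here = -11, max_so_far = 22
Position 8 (value 17): max_ending_here = 17, max_so_far = 22
Position 9 (value 13): max_ending_here = 30, max_so_far = 30

Maximum subarray: [17, 13]
Maximum sum: 30

The maximum subarray is [17, 13] with sum 30. This subarray runs from index 8 to index 9.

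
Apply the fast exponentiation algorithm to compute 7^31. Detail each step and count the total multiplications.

Computing 7^31 by squaring (build up from 7^1; each line after the first costs one multiplication):

7^1 = 7
7^2 = (7^1)^2 = 7^2 = 49
7^3 = 7 * 7^2 = 7 * 49 = 343
7^6 = (7^3)^2 = 343^2 = 117649
7^7 = 7 * 7^6 = 7 * 117649 = 823543
7^14 = (7^7)^2 = 823543^2 = 678223072849
7^15 = 7 * 7^14 = 7 * 678223072849 = 4747561509943
7^30 = (7^15)^2 = 4747561509943^2 = 22539340290692258087863249
7^31 = 7 * 7^30 = 7 * 22539340290692258087863249 = 157775382034845806615042743

Result: 157775382034845806615042743
Multiplications needed: 8 (8 lines after 7^1)

7^31 = 157775382034845806615042743. Using exponentiation by squaring, this requires 8 multiplications. The key idea: if the exponent is even, square the half-power; if odd, multiply by the base once.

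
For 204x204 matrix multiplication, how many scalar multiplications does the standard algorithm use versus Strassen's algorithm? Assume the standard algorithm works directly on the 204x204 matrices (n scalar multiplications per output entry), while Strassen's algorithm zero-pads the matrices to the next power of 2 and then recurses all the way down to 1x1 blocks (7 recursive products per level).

Matrix multiplication for 204x204 matrices:

Strassen's algorithm requires power-of-2 dimensions. Pad 204x204 to 256x256 (next power of 2).

Standard algorithm: 204^3 = 8489664 multiplications
Strassen's algorithm: 7^(log2(256)) = 7^8 = 5764801 multiplications
Savings: 8489664 - 5764801 = 2724863 multiplications

Standard: 8489664 multiplications (204^3). Strassen: 5764801 multiplications (7^8, after padding to 256x256). Strassen reduces 8 recursive multiplications to 7 at each level.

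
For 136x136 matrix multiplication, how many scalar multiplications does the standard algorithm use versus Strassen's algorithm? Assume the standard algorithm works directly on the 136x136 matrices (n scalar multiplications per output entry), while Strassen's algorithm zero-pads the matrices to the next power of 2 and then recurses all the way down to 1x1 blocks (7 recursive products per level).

Matrix multiplication for 136x136 matrices:

Strassen's algorithm requires power-of-2 dimensions. Pad 136x136 to 256x256 (next power of 2).

Standard algorithm: 136^3 = 2515456 multiplications
Strassen's algorithm: 7^(log2(256)) = 7^8 = 5764801 multiplications
Difference: 2515456 - 5764801 = -3249345 (Strassen uses MORE here due to padding overhead — for small or just-over-power-of-2 n, padding can outweigh the per-level savings)

Standard: 2515456 multiplications (136^3). Strassen: 5764801 multiplications (7^8, after padding to 256x256). Strassen reduces 8 recursive multiplications to 7 at each level.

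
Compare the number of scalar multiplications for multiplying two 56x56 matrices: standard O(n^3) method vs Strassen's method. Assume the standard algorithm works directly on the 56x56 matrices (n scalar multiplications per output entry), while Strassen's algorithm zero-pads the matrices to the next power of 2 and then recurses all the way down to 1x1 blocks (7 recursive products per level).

Matrix multiplication for 56x56 matrices:

Strassen's algorithm requires power-of-2 dimensions. Pad 56x56 to 64x64 (next power of 2).

Standard algorithm: 56^3 = 175616 multiplications
Strassen's algorithm: 7^(log2(64)) = 7^6 = 117649 multiplications
Savings: 175616 - 117649 = 57967 multiplications

Standard: 175616 multiplications (56^3). Strassen: 117649 multiplications (7^6, after padding to 64x64). Strassen reduces 8 recursive multiplications to 7 at each level.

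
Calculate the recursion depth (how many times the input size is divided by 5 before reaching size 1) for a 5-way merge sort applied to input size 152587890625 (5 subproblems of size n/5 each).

For divide and conquer with division factor 5:

Problem sizes at each level:
Level 0: 152587890625
Level 1: 30517578125
Level 2: 6103515625
Level 3: 1220703125
Level 4: 244140625
Level 5: 48828125
Level 6: 9765625
Level 7: 1953125
Level 8: 390625
Level 9: 78125
Level 10: 15625
Level 11: 3125
Level 12: 625
Level 13: 125
Level 14: 25
Level 15: 5
Level 16: 1

The root is level 0 and the size-1 base case is level 16 (the tree spans levels 0 through 16, i.e. 17 levels counting the root), so the depth is the number of divisions: log_5(152587890625) = 16

The recursion tree depth is log_5(152587890625) = 16. At each level, the problem size is divided by 5, so it takes 16 divisions to reduce to a base case of size 1. The algorithm makes 5 recursive calls at each level.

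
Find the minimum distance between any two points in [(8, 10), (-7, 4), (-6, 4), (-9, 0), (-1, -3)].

Computing all pairwise distances among 5 points:

d((8, 10), (-7, 4)) = 16.1555
d((8, 10), (-6, 4)) = 15.2315
d((8, 10), (-9, 0)) = 19.7231
d((8, 10), (-1, -3)) = 15.8114
d((-7, 4), (-6, 4)) = 1.0 <-- minimum
d((-7, 4), (-9, 0)) = 4.4721
d((-7, 4), (-1, -3)) = 9.2195
d((-6, 4), (-9, 0)) = 5.0
d((-6, 4), (-1, -3)) = 8.6023
d((-9, 0), (-1, -3)) = 8.544

Closest pair: (-7, 4) and (-6, 4) with distance 1.0

The closest pair is (-7, 4) and (-6, 4) with Euclidean distance 1.0. For 5 points, brute-force pairwise comparison is shown above. For large n, the divide-and-conquer algorithm (sort by x, recurse on halves, check the dividing strip) achieves O(n log n).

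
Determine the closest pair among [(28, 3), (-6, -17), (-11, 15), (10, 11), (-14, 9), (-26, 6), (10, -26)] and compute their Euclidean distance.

Computing all pairwise distances among 7 points:

d((28, 3), (-6, -17)) = 39.4462
d((28, 3), (-11, 15)) = 40.8044
d((28, 3), (10, 11)) = 19.6977
d((28, 3), (-14, 9)) = 42.4264
d((28, 3), (-26, 6)) = 54.0833
d((28, 3), (10, -26)) = 34.1321
d((-6, -17), (-11, 15)) = 32.3883
d((-6, -17), (10, 11)) = 32.249
d((-6, -17), (-14, 9)) = 27.2029
d((-6, -17), (-26, 6)) = 30.4795
d((-6, -17), (10, -26)) = 18.3576
d((-11, 15), (10, 11)) = 21.3776
d((-11, 15), (-14, 9)) = 6.7082 <-- minimum
d((-11, 15), (-26, 6)) = 17.4929
d((-11, 15), (10, -26)) = 46.0652
d((10, 11), (-14, 9)) = 24.0832
d((10, 11), (-26, 6)) = 36.3456
d((10, 11), (10, -26)) = 37.0
d((-14, 9), (-26, 6)) = 12.3693
d((-14, 9), (10, -26)) = 42.4382
d((-26, 6), (10, -26)) = 48.1664

Closest pair: (-11, 15) and (-14, 9) with distance 6.7082

The closest pair is (-11, 15) and (-14, 9) with Euclidean distance 6.7082. For 7 points, brute-force pairwise comparison is shown above. For large n, the divide-and-conquer algorithm (sort by x, recurse on halves, check the dividing strip) achieves O(n log n).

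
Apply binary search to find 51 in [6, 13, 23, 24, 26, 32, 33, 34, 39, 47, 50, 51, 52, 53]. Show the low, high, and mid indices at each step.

Binary search for 51 in [6, 13, 23, 24, 26, 32, 33, 34, 39, 47, 50, 51, 52, 53]:

lo=0, hi=13, mid=6, arr[mid]=33 -> 33 < 51, search right half
lo=7, hi=13, mid=10, arr[mid]=50 -> 50 < 51, search right half
lo=11, hi=13, mid=12, arr[mid]=52 -> 52 > 51, search left half
lo=11, hi=11, mid=11, arr[mid]=51 -> Found target at index 11!

Binary search finds 51 at index 11 after 4 comparisons. The search repeatedly halves the search space by comparing with the middle element.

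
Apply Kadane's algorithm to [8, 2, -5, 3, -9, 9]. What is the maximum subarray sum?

Using Kadane's algorithm on [8, 2, -5, 3, -9, 9]:

Scanning through the array:
Position 1 (value 2): max_ending_here = 10, max_so_far = 10
Position 2 (value -5): max_ending_here = 5, max_so_far = 10
Position 3 (value 3): max_ending_here = 8, max_so_far = 10
Position 4 (value -9): max_ending_here = -1, max_so_far = 10
Position 5 (value 9): max_ending_here = 9, max_so_far = 10

Maximum subarray: [8, 2]
Maximum sum: 10

The maximum subarray is [8, 2] with sum 10. This subarray runs from index 0 to index 1.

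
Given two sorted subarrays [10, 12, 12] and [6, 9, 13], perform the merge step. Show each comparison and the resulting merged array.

Merging process:

Compare 10 vs 6: take 6 from right. Merged: [6]
Compare 10 vs 9: take 9 from right. Merged: [6, 9]
Compare 10 vs 13: take 10 from left. Merged: [6, 9, 10]
Compare 12 vs 13: take 12 from left. Merged: [6, 9, 10, 12]
Compare 12 vs 13: take 12 from left. Merged: [6, 9, 10, 12, 12]
Append remaining from right: [13]. Merged: [6, 9, 10, 12, 12, 13]

Final merged array: [6, 9, 10, 12, 12, 13]
Total comparisons: 5

The merged array is [6, 9, 10, 12, 12, 13], requiring 5 comparisons. The merge step runs in O(n) time where n is the total number of elements.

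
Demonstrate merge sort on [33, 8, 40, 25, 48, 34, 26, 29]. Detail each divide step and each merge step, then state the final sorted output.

Merge sort trace:

Split: [33, 8, 40, 25, 48, 34, 26, 29] -> [33, 8, 40, 25] and [48, 34, 26, 29]
  Split: [33, 8, 40, 25] -> [33, 8] and [40, 25]
    Split: [33, 8] -> [33] and [8]
    Merge: [33] + [8] -> [8, 33]
    Split: [40, 25] -> [40] and [25]
    Merge: [40] + [25] -> [25, 40]
  Merge: [8, 33] + [25, 40] -> [8, 25, 33, 40]
  Split: [48, 34, 26, 29] -> [48, 34] and [26, 29]
    Split: [48, 34] -> [48] and [34]
    Merge: [48] + [34] -> [34, 48]
    Split: [26, 29] -> [26] and [29]
    Merge: [26] + [29] -> [26, 29]
  Merge: [34, 48] + [26, 29] -> [26, 29, 34, 48]
Merge: [8, 25, 33, 40] + [26, 29, 34, 48] -> [8, 25, 26, 29, 33, 34, 40, 48]

Final sorted array: [8, 25, 26, 29, 33, 34, 40, 48]

The merge sort proceeds by recursively splitting the array and merging sorted halves.
After all merges, the sorted array is [8, 25, 26, 29, 33, 34, 40, 48].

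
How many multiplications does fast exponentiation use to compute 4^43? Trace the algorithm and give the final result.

Computing 4^43 by squaring (build up from 4^1; each line after the first costs one multiplication):

4^1 = 4
4^2 = (4^1)^2 = 4^2 = 16
4^4 = (4^2)^2 = 16^2 = 256
4^5 = 4 * 4^4 = 4 * 256 = 1024
4^10 = (4^5)^2 = 1024^2 = 1048576
4^20 = (4^10)^2 = 1048576^2 = 1099511627776
4^21 = 4 * 4^20 = 4 * 1099511627776 = 4398046511104
4^42 = (4^21)^2 = 4398046511104^2 = 19342813113834066795298816
4^43 = 4 * 4^42 = 4 * 19342813113834066795298816 = 77371252455336267181195264

Result: 77371252455336267181195264
Multiplications needed: 8 (8 lines after 4^1)

4^43 = 77371252455336267181195264. Using exponentiation by squaring, this requires 8 multiplications. The key idea: if the exponent is even, square the half-power; if odd, multiply by the base once.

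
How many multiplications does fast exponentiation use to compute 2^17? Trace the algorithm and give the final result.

Computing 2^17 by squaring (build up from 2^1; each line after the first costs one multiplication):

2^1 = 2
2^2 = (2^1)^2 = 2^2 = 4
2^4 = (2^2)^2 = 4^2 = 16
2^8 = (2^4)^2 = 16^2 = 256
2^16 = (2^8)^2 = 256^2 = 65536
2^17 = 2 * 2^16 = 2 * 65536 = 131072

Result: 131072
Multiplications needed: 5 (5 lines after 2^1)

2^17 = 131072. Using exponentiation by squaring, this requires 5 multiplications. The key idea: if the exponent is even, square the half-power; if odd, multiply by the base once.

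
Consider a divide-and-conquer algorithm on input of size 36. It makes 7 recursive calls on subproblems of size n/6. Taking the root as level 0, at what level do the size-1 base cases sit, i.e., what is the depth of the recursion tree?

For divide and conquer with division factor 6:

Problem sizes at each level:
Level 0: 36
Level 1: 6
Level 2: 1

The root is level 0 and the size-1 base case is level 2 (the tree spans levels 0 through 2, i.e. 3 levels counting the root), so the depth is the number of divisions: log_6(36) = 2

The recursion tree depth is log_6(36) = 2. At each level, the problem size is divided by 6, so it takes 2 divisions to reduce to a base case of size 1. The algorithm makes 7 recursive calls at each level.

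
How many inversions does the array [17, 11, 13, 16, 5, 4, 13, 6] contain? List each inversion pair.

Finding inversions in [17, 11, 13, 16, 5, 4, 13, 6]:

(0, 1): arr[0]=17 > arr[1]=11
(0, 2): arr[0]=17 > arr[2]=13
(0, 3): arr[0]=17 > arr[3]=16
(0, 4): arr[0]=17 > arr[4]=5
(0, 5): arr[0]=17 > arr[5]=4
(0, 6): arr[0]=17 > arr[6]=13
(0, 7): arr[0]=17 > arr[7]=6
(1, 4): arr[1]=11 > arr[4]=5
(1, 5): arr[1]=11 > arr[5]=4
(1, 7): arr[1]=11 > arr[7]=6
(2, 4): arr[2]=13 > arr[4]=5
(2, 5): arr[2]=13 > arr[5]=4
(2, 7): arr[2]=13 > arr[7]=6
(3, 4): arr[3]=16 > arr[4]=5
(3, 5): arr[3]=16 > arr[5]=4
(3, 6): arr[3]=16 > arr[6]=13
(3, 7): arr[3]=16 > arr[7]=6
(4, 5): arr[4]=5 > arr[5]=4
(6, 7): arr[6]=13 > arr[7]=6

Total inversions: 19

The array has 19 inversion(s): (0,1), (0,2), (0,3), (0,4), (0,5), (0,6), (0,7), (1,4), (1,5), (1,7), (2,4), (2,5), (2,7), (3,4), (3,5), (3,6), (3,7), (4,5), (6,7). Each pair (i,j) satisfies i < j and arr[i] > arr[j].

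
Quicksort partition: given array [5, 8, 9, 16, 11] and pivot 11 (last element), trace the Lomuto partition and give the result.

Lomuto partition with pivot = 11:

Initial array: [5, 8, 9, 16, 11]

arr[0]=5 <= 11: swap with position 0, array becomes [5, 8, 9, 16, 11]
arr[1]=8 <= 11: swap with position 1, array becomes [5, 8, 9, 16, 11]
arr[2]=9 <= 11: swap with position 2, array becomes [5, 8, 9, 16, 11]
arr[3]=16 > 11: no swap

Place pivot at position 3: [5, 8, 9, 11, 16]
Pivot position: 3

After partitioning with pivot 11, the array becomes [5, 8, 9, 11, 16]. The pivot is placed at index 3. All elements to the left of the pivot are <= 11, and all elements to the right are > 11.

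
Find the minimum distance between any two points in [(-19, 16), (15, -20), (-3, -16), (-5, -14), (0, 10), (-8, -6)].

Computing all pairwise distances among 6 points:

d((-19, 16), (15, -20)) = 49.5177
d((-19, 16), (-3, -16)) = 35.7771
d((-19, 16), (-5, -14)) = 33.1059
d((-19, 16), (0, 10)) = 19.9249
d((-19, 16), (-8, -6)) = 24.5967
d((15, -20), (-3, -16)) = 18.4391
d((15, -20), (-5, -14)) = 20.8806
d((15, -20), (0, 10)) = 33.541
d((15, -20), (-8, -6)) = 26.9258
d((-3, -16), (-5, -14)) = 2.8284 <-- minimum
d((-3, -16), (0, 10)) = 26.1725
d((-3, -16), (-8, -6)) = 11.1803
d((-5, -14), (0, 10)) = 24.5153
d((-5, -14), (-8, -6)) = 8.544
d((0, 10), (-8, -6)) = 17.8885

Closest pair: (-3, -16) and (-5, -14) with distance 2.8284

The closest pair is (-3, -16) and (-5, -14) with Euclidean distance 2.8284. For 6 points, brute-force pairwise comparison is shown above. For large n, the divide-and-conquer algorithm (sort by x, recurse on halves, check the dividing strip) achieves O(n log n).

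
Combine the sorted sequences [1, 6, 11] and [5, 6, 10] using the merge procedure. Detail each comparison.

Merging process:

Compare 1 vs 5: take 1 from left. Merged: [1]
Compare 6 vs 5: take 5 from right. Merged: [1, 5]
Compare 6 vs 6: take 6 from left. Merged: [1, 5, 6]
Compare 11 vs 6: take 6 from right. Merged: [1, 5, 6, 6]
Compare 11 vs 10: take 10 from right. Merged: [1, 5, 6, 6, 10]
Append remaining from left: [11]. Merged: [1, 5, 6, 6, 10, 11]

Final merged array: [1, 5, 6, 6, 10, 11]
Total comparisons: 5

The merged array is [1, 5, 6, 6, 10, 11], requiring 5 comparisons. The merge step runs in O(n) time where n is the total number of elements.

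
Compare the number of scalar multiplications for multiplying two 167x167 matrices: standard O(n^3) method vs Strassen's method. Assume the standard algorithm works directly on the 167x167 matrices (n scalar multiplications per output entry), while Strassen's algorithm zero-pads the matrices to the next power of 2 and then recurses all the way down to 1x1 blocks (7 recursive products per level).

Matrix multiplication for 167x167 matrices:

Strassen's algorithm requires power-of-2 dimensions. Pad 167x167 to 256x256 (next power of 2).

Standard algorithm: 167^3 = 4657463 multiplications
Strassen's algorithm: 7^(log2(256)) = 7^8 = 5764801 multiplications
Difference: 4657463 - 5764801 = -1107338 (Strassen uses MORE here due to padding overhead — for small or just-over-power-of-2 n, padding can outweigh the per-level savings)

Standard: 4657463 multiplications (167^3). Strassen: 5764801 multiplications (7^8, after padding to 256x256). Strassen reduces 8 recursive multiplications to 7 at each level.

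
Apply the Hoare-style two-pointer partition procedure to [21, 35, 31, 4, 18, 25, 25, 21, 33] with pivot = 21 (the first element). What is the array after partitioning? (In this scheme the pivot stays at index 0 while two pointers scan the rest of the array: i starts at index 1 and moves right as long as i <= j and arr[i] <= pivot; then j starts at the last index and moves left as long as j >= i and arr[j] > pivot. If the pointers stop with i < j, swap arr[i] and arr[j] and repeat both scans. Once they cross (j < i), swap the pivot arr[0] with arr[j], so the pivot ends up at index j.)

Hoare-style two-pointer partition with pivot = 21:

Initial array: [21, 35, 31, 4, 18, 25, 25, 21, 33]

Pointers start at i = 1, j = 8.
i stops at index 1 (arr[1]=35 > 21), j stops at index 7 (arr[7]=21 <= 21): swap arr[1] and arr[7], array becomes [21, 21, 31, 4, 18, 25, 25, 35, 33]
i stops at index 2 (arr[2]=31 > 21), j stops at index 4 (arr[4]=18 <= 21): swap arr[2] and arr[4], array becomes [21, 21, 18, 4, 31, 25, 25, 35, 33]
i ends at 4, j ends at 3: the pointers have crossed (j < i), so scanning stops.

Swap pivot arr[0] with arr[3] to place pivot at position 3: [4, 21, 18, 21, 31, 25, 25, 35, 33]
Pivot position: 3

After partitioning with pivot 21, the array becomes [4, 21, 18, 21, 31, 25, 25, 35, 33]. The pivot is placed at index 3. All elements to the left of the pivot are <= 21, and all elements to the right are > 21.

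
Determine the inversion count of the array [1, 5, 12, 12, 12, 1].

Finding inversions in [1, 5, 12, 12, 12, 1]:

(1, 5): arr[1]=5 > arr[5]=1
(2, 5): arr[2]=12 > arr[5]=1
(3, 5): arr[3]=12 > arr[5]=1
(4, 5): arr[4]=12 > arr[5]=1

Total inversions: 4

The array has 4 inversion(s): (1,5), (2,5), (3,5), (4,5). Each pair (i,j) satisfies i < j and arr[i] > arr[j].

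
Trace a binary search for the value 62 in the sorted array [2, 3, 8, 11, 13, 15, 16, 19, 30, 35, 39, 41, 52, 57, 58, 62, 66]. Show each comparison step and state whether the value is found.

Binary search for 62 in [2, 3, 8, 11, 13, 15, 16, 19, 30, 35, 39, 41, 52, 57, 58, 62, 66]:

lo=0, hi=16, mid=8, arr[mid]=30 -> 30 < 62, search right half
lo=9, hi=16, mid=12, arr[mid]=52 -> 52 < 62, search right half
lo=13, hi=16, mid=14, arr[mid]=58 -> 58 < 62, search right half
lo=15, hi=16, mid=15, arr[mid]=62 -> Found target at index 15!

Binary search finds 62 at index 15 after 4 comparisons. The search repeatedly halves the search space by comparing with the middle element.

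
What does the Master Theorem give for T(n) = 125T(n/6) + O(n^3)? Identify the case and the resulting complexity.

Master Theorem for T(n) = 125T(n/6) + O(n^3):

a = 125, b = 6, c = 3
log_b(a) = log_6(125) = 2.6947

Case 3: c = 3 > log_6(125) = 2.6947
T(n) = O(n^3) = O(n^3)

For T(n) = 125T(n/6) + O(n^3): log_6(125) = 2.6947. This is Case 3 of the Master Theorem (c > log_b(a), work dominated by root), giving O(n^3).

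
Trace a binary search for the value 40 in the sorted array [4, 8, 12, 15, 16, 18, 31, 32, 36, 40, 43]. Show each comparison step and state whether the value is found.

Binary search for 40 in [4, 8, 12, 15, 16, 18, 31, 32, 36, 40, 43]:

lo=0, hi=10, mid=5, arr[mid]=18 -> 18 < 40, search right half
lo=6, hi=10, mid=8, arr[mid]=36 -> 36 < 40, search right half
lo=9, hi=10, mid=9, arr[mid]=40 -> Found target at index 9!

Binary search finds 40 at index 9 after 3 comparisons. The search repeatedly halves the search space by comparing with the middle element.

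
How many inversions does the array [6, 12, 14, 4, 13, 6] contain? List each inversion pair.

Finding inversions in [6, 12, 14, 4, 13, 6]:

(0, 3): arr[0]=6 > arr[3]=4
(1, 3): arr[1]=12 > arr[3]=4
(1, 5): arr[1]=12 > arr[5]=6
(2, 3): arr[2]=14 > arr[3]=4
(2, 4): arr[2]=14 > arr[4]=13
(2, 5): arr[2]=14 > arr[5]=6
(4, 5): arr[4]=13 > arr[5]=6

Total inversions: 7

The array has 7 inversion(s): (0,3), (1,3), (1,5), (2,3), (2,4), (2,5), (4,5). Each pair (i,j) satisfies i < j and arr[i] > arr[j].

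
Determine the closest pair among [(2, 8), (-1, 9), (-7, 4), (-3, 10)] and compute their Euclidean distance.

Computing all pairwise distances among 4 points:

d((2, 8), (-1, 9)) = 3.1623
d((2, 8), (-7, 4)) = 9.8489
d((2, 8), (-3, 10)) = 5.3852
d((-1, 9), (-7, 4)) = 7.8102
d((-1, 9), (-3, 10)) = 2.2361 <-- minimum
d((-7, 4), (-3, 10)) = 7.2111

Closest pair: (-1, 9) and (-3, 10) with distance 2.2361

The closest pair is (-1, 9) and (-3, 10) with Euclidean distance 2.2361. For 4 points, brute-force pairwise comparison is shown above. For large n, the divide-and-conquer algorithm (sort by x, recurse on halves, check the dividing strip) achieves O(n log n).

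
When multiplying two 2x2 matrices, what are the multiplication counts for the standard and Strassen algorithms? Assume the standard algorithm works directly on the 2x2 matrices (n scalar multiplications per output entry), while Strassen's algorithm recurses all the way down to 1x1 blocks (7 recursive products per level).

Matrix multiplication for 2x2 matrices:

Standard algorithm: 2^3 = 8 multiplications
Strassen's algorithm: 7^(log2(2)) = 7^1 = 7 multiplications
Savings: 8 - 7 = 1 multiplications

Standard: 8 multiplications (2^3). Strassen: 7 multiplications (7^1). Strassen reduces 8 recursive multiplications to 7 at each level.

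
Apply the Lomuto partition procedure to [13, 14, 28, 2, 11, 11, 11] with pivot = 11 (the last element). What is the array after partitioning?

Lomuto partition with pivot = 11:

Initial array: [13, 14, 28, 2, 11, 11, 11]

arr[0]=13 > 11: no swap
arr[1]=14 > 11: no swap
arr[2]=28 > 11: no swap
arr[3]=2 <= 11: swap with position 0, array becomes [2, 14, 28, 13, 11, 11, 11]
arr[4]=11 <= 11: swap with position 1, array becomes [2, 11, 28, 13, 14, 11, 11]
arr[5]=11 <= 11: swap with position 2, array becomes [2, 11, 11, 13, 14, 28, 11]

Place pivot at position 3: [2, 11, 11, 11, 14, 28, 13]
Pivot position: 3

After partitioning with pivot 11, the array becomes [2, 11, 11, 11, 14, 28, 13]. The pivot is placed at index 3. All elements to the left of the pivot are <= 11, and all elements to the right are > 11.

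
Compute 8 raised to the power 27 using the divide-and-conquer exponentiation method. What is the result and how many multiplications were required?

Computing 8^27 by squaring (build up from 8^1; each line after the first costs one multiplication):

8^1 = 8
8^2 = (8^1)^2 = 8^2 = 64
8^3 = 8 * 8^2 = 8 * 64 = 512
8^6 = (8^3)^2 = 512^2 = 262144
8^12 = (8^6)^2 = 262144^2 = 68719476736
8^13 = 8 * 8^12 = 8 * 68719476736 = 549755813888
8^26 = (8^13)^2 = 549755813888^2 = 302231454903657293676544
8^27 = 8 * 8^26 = 8 * 302231454903657293676544 = 2417851639229258349412352

Result: 2417851639229258349412352
Multiplications needed: 7 (7 lines after 8^1)

8^27 = 2417851639229258349412352. Using exponentiation by squaring, this requires 7 multiplications. The key idea: if the exponent is even, square the half-power; if odd, multiply by the base once.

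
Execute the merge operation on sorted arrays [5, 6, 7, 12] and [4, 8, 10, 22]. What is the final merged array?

Merging process:

Compare 5 vs 4: take 4 from right. Merged: [4]
Compare 5 vs 8: take 5 from left. Merged: [4, 5]
Compare 6 vs 8: take 6 from left. Merged: [4, 5, 6]
Compare 7 vs 8: take 7 from left. Merged: [4, 5, 6, 7]
Compare 12 vs 8: take 8 from right. Merged: [4, 5, 6, 7, 8]
Compare 12 vs 10: take 10 from right. Merged: [4, 5, 6, 7, 8, 10]
Compare 12 vs 22: take 12 from left. Merged: [4, 5, 6, 7, 8, 10, 12]
Append remaining from right: [22]. Merged: [4, 5, 6, 7, 8, 10, 12, 22]

Final merged array: [4, 5, 6, 7, 8, 10, 12, 22]
Total comparisons: 7

The merged array is [4, 5, 6, 7, 8, 10, 12, 22], requiring 7 comparisons. The merge step runs in O(n) time where n is the total number of elements.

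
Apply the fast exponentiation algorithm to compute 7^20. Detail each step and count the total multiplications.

Computing 7^20 by squaring (build up from 7^1; each line after the first costs one multiplication):

7^1 = 7
7^2 = (7^1)^2 = 7^2 = 49
7^4 = (7^2)^2 = 49^2 = 2401
7^5 = 7 * 7^4 = 7 * 2401 = 16807
7^10 = (7^5)^2 = 16807^2 = 282475249
7^20 = (7^10)^2 = 282475249^2 = 79792266297612001

Result: 79792266297612001
Multiplications needed: 5 (5 lines after 7^1)

7^20 = 79792266297612001. Using exponentiation by squaring, this requires 5 multiplications. The key idea: if the exponent is even, square the half-power; if odd, multiply by the base once.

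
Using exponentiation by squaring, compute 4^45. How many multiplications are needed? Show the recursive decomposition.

Computing 4^45 by squaring (build up from 4^1; each line after the first costs one multiplication):

4^1 = 4
4^2 = (4^1)^2 = 4^2 = 16
4^4 = (4^2)^2 = 16^2 = 256
4^5 = 4 * 4^4 = 4 * 256 = 1024
4^10 = (4^5)^2 = 1024^2 = 1048576
4^11 = 4 * 4^10 = 4 * 1048576 = 4194304
4^22 = (4^11)^2 = 4194304^2 = 17592186044416
4^44 = (4^22)^2 = 17592186044416^2 = 309485009821345068724781056
4^45 = 4 * 4^44 = 4 * 309485009821345068724781056 = 1237940039285380274899124224

Result: 1237940039285380274899124224
Multiplications needed: 8 (8 lines after 4^1)

4^45 = 1237940039285380274899124224. Using exponentiation by squaring, this requires 8 multiplications. The key idea: if the exponent is even, square the half-power; if odd, multiply by the base once.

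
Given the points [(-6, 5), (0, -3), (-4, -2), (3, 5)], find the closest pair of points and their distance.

Computing all pairwise distances among 4 points:

d((-6, 5), (0, -3)) = 10.0
d((-6, 5), (-4, -2)) = 7.2801
d((-6, 5), (3, 5)) = 9.0
d((0, -3), (-4, -2)) = 4.1231 <-- minimum
d((0, -3), (3, 5)) = 8.544
d((-4, -2), (3, 5)) = 9.8995

Closest pair: (0, -3) and (-4, -2) with distance 4.1231

The closest pair is (0, -3) and (-4, -2) with Euclidean distance 4.1231. For 4 points, brute-force pairwise comparison is shown above. For large n, the divide-and-conquer algorithm (sort by x, recurse on halves, check the dividing strip) achieves O(n log n).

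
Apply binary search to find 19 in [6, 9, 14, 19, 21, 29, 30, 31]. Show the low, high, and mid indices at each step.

Binary search for 19 in [6, 9, 14, 19, 21, 29, 30, 31]:

lo=0, hi=7, mid=3, arr[mid]=19 -> Found target at index 3!

Binary search finds 19 at index 3 after 1 comparisons. The search repeatedly halves the search space by comparing with the middle element.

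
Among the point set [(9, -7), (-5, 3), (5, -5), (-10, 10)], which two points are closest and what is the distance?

Computing all pairwise distances among 4 points:

d((9, -7), (-5, 3)) = 17.2047
d((9, -7), (5, -5)) = 4.4721 <-- minimum
d((9, -7), (-10, 10)) = 25.4951
d((-5, 3), (5, -5)) = 12.8062
d((-5, 3), (-10, 10)) = 8.6023
d((5, -5), (-10, 10)) = 21.2132

Closest pair: (9, -7) and (5, -5) with distance 4.4721

The closest pair is (9, -7) and (5, -5) with Euclidean distance 4.4721. For 4 points, brute-force pairwise comparison is shown above. For large n, the divide-and-conquer algorithm (sort by x, recurse on halves, check the dividing strip) achieves O(n log n).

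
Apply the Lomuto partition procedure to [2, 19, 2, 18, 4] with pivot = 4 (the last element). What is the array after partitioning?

Lomuto partition with pivot = 4:

Initial array: [2, 19, 2, 18, 4]

arr[0]=2 <= 4: swap with position 0, array becomes [2, 19, 2, 18, 4]
arr[1]=19 > 4: no swap
arr[2]=2 <= 4: swap with position 1, array becomes [2, 2, 19, 18, 4]
arr[3]=18 > 4: no swap

Place pivot at position 2: [2, 2, 4, 18, 19]
Pivot position: 2

After partitioning with pivot 4, the array becomes [2, 2, 4, 18, 19]. The pivot is placed at index 2. All elements to the left of the pivot are <= 4, and all elements to the right are > 4.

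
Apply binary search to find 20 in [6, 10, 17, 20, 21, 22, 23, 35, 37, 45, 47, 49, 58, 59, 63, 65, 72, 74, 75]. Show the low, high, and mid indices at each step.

Binary search for 20 in [6, 10, 17, 20, 21, 22, 23, 35, 37, 45, 47, 49, 58, 59, 63, 65, 72, 74, 75]:

lo=0, hi=18, mid=9, arr[mid]=45 -> 45 > 20, search left half
lo=0, hi=8, mid=4, arr[mid]=21 -> 21 > 20, search left half
lo=0, hi=3, mid=1, arr[mid]=10 -> 10 < 20, search right half
lo=2, hi=3, mid=2, arr[mid]=17 -> 17 < 20, search right half
lo=3, hi=3, mid=3, arr[mid]=20 -> Found target at index 3!

Binary search finds 20 at index 3 after 5 comparisons. The search repeatedly halves the search space by comparing with the middle element.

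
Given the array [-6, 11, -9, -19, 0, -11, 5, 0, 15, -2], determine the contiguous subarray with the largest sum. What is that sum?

Using Kadane's algorithm on [-6, 11, -9, -19, 0, -11, 5, 0, 15, -2]:

Scanning through the array:
Position 1 (value 11): max_ending_here = 11, max_so_far = 11
Position 2 (value -9): max_ending_here = 2, max_so_far = 11
Position 3 (value -19): max_ending_here = -17, max_so_far = 11
Position 4 (value 0): max_ending_here = 0, max_so_far = 11
Position 5 (value -11): max_ending_here = -11, max_so_far = 11
Position 6 (value 5): max_ending_here = 5, max_so_far = 11
Position 7 (value 0): max_ending_here = 5, max_so_far = 11
Position 8 (value 15): max_ending_here = 20, max_so_far = 20
Position 9 (value -2): max_ending_here = 18, max_so_far = 20

Maximum subarray: [5, 0, 15]
Maximum sum: 20

The maximum subarray is [5, 0, 15] with sum 20. This subarray runs from index 6 to index 8.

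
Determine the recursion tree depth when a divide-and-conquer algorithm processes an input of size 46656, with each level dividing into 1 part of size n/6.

For divide and conquer with division factor 6:

Problem sizes at each level:
Level 0: 46656
Level 1: 7776
Level 2: 1296
Level 3: 216
Level 4: 36
Level 5: 6
Level 6: 1

The root is level 0 and the size-1 base case is level 6 (the tree spans levels 0 through 6, i.e. 7 levels counting the root), so the depth is the number of divisions: log_6(46656) = 6

The recursion tree depth is log_6(46656) = 6. At each level, the problem size is divided by 6, so it takes 6 divisions to reduce to a base case of size 1. The algorithm makes 1 recursive call at each level.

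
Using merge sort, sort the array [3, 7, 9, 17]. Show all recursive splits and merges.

Merge sort trace:

Split: [3, 7, 9, 17] -> [3, 7] and [9, 17]
  Split: [3, 7] -> [3] and [7]
  Merge: [3] + [7] -> [3, 7]
  Split: [9, 17] -> [9] and [17]
  Merge: [9] + [17] -> [9, 17]
Merge: [3, 7] + [9, 17] -> [3, 7, 9, 17]

Final sorted array: [3, 7, 9, 17]

The merge sort proceeds by recursively splitting the array and merging sorted halves.
After all merges, the sorted array is [3, 7, 9, 17].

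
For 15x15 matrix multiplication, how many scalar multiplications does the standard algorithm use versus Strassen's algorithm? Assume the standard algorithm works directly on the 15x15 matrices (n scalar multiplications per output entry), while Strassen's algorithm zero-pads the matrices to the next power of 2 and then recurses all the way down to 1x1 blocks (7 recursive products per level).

Matrix multiplication for 15x15 matrices:

Strassen's algorithm requires power-of-2 dimensions. Pad 15x15 to 16x16 (next power of 2).

Standard algorithm: 15^3 = 3375 multiplications
Strassen's algorithm: 7^(log2(16)) = 7^4 = 2401 multiplications
Savings: 3375 - 2401 = 974 multiplications

Standard: 3375 multiplications (15^3). Strassen: 2401 multiplications (7^4, after padding to 16x16). Strassen reduces 8 recursive multiplications to 7 at each level.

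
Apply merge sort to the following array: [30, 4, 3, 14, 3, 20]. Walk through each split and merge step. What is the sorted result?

Merge sort trace:

Split: [30, 4, 3, 14, 3, 20] -> [30, 4, 3] and [14, 3, 20]
  Split: [30, 4, 3] -> [30] and [4, 3]
    Split: [4, 3] -> [4] and [3]
    Merge: [4] + [3] -> [3, 4]
  Merge: [30] + [3, 4] -> [3, 4, 30]
  Split: [14, 3, 20] -> [14] and [3, 20]
    Split: [3, 20] -> [3] and [20]
    Merge: [3] + [20] -> [3, 20]
  Merge: [14] + [3, 20] -> [3, 14, 20]
Merge: [3, 4, 30] + [3, 14, 20] -> [3, 3, 4, 14, 20, 30]

Final sorted array: [3, 3, 4, 14, 20, 30]

The merge sort proceeds by recursively splitting the array and merging sorted halves.
After all merges, the sorted array is [3, 3, 4, 14, 20, 30].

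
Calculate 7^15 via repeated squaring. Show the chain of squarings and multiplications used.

Computing 7^15 by squaring (build up from 7^1; each line after the first costs one multiplication):

7^1 = 7
7^2 = (7^1)^2 = 7^2 = 49
7^3 = 7 * 7^2 = 7 * 49 = 343
7^6 = (7^3)^2 = 343^2 = 117649
7^7 = 7 * 7^6 = 7 * 117649 = 823543
7^14 = (7^7)^2 = 823543^2 = 678223072849
7^15 = 7 * 7^14 = 7 * 678223072849 = 4747561509943

Result: 4747561509943
Multiplications needed: 6 (6 lines after 7^1)

7^15 = 4747561509943. Using exponentiation by squaring, this requires 6 multiplications. The key idea: if the exponent is even, square the half-power; if odd, multiply by the base once.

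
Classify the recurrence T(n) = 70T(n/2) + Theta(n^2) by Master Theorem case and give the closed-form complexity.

Master Theorem for T(n) = 70T(n/2) + O(n^2):

a = 70, b = 2, c = 2
log_b(a) = log_2(70) = 6.1293

Case 1: c = 2 < log_2(70) = 6.1293
T(n) = O(n^(log_2 70))

For T(n) = 70T(n/2) + O(n^2): log_2(70) = 6.1293. This is Case 1 of the Master Theorem (c < log_b(a), work dominated by leaves), giving O(n^(log_2 70)).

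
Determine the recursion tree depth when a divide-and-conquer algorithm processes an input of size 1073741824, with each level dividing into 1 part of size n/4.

For divide and conquer with division factor 4:

Problem sizes at each level:
Level 0: 1073741824
Level 1: 268435456
Level 2: 67108864
Level 3: 16777216
Level 4: 4194304
Level 5: 1048576
Level 6: 262144
Level 7: 65536
Level 8: 16384
Level 9: 4096
Level 10: 1024
Level 11: 256
Level 12: 64
Level 13: 16
Level 14: 4
Level 15: 1

The root is level 0 and the size-1 base case is level 15 (the tree spans levels 0 through 15, i.e. 16 levels counting the root), so the depth is the number of divisions: log_4(1073741824) = 15

The recursion tree depth is log_4(1073741824) = 15. At each level, the problem size is divided by 4, so it takes 15 divisions to reduce to a base case of size 1. The algorithm makes 1 recursive call at each level.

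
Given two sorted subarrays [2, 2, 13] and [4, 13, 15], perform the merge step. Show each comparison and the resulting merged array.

Merging process:

Compare 2 vs 4: take 2 from left. Merged: [2]
Compare 2 vs 4: take 2 from left. Merged: [2, 2]
Compare 13 vs 4: take 4 from right. Merged: [2, 2, 4]
Compare 13 vs 13: take 13 from left. Merged: [2, 2, 4, 13]
Append remaining from right: [13, 15]. Merged: [2, 2, 4, 13, 13, 15]

Final merged array: [2, 2, 4, 13, 13, 15]
Total comparisons: 4

The merged array is [2, 2, 4, 13, 13, 15], requiring 4 comparisons. The merge step runs in O(n) time where n is the total number of elements.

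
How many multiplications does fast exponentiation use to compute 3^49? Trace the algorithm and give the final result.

Computing 3^49 by squaring (build up from 3^1; each line after the first costs one multiplication):

3^1 = 3
3^2 = (3^1)^2 = 3^2 = 9
3^3 = 3 * 3^2 = 3 * 9 = 27
3^6 = (3^3)^2 = 27^2 = 729
3^12 = (3^6)^2 = 729^2 = 531441
3^24 = (3^12)^2 = 531441^2 = 282429536481
3^48 = (3^24)^2 = 282429536481^2 = 79766443076872509863361
3^49 = 3 * 3^48 = 3 * 79766443076872509863361 = 239299329230617529590083

Result: 239299329230617529590083
Multiplications needed: 7 (7 lines after 3^1)

3^49 = 239299329230617529590083. Using exponentiation by squaring, this requires 7 multiplications. The key idea: if the exponent is even, square the half-power; if odd, multiply by the base once.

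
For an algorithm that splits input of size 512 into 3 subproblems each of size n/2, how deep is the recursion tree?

For divide and conquer with division factor 2:

Problem sizes at each level:
Level 0: 512
Level 1: 256
Level 2: 128
Level 3: 64
Level 4: 32
Level 5: 16
Level 6: 8
Level 7: 4
Level 8: 2
Level 9: 1

The root is level 0 and the size-1 base case is level 9 (the tree spans levels 0 through 9, i.e. 10 levels counting the root), so the depth is the number of divisions: log_2(512) = 9

The recursion tree depth is log_2(512) = 9. At each level, the problem size is divided by 2, so it takes 9 divisions to reduce to a base case of size 1. The algorithm makes 3 recursive calls at each level.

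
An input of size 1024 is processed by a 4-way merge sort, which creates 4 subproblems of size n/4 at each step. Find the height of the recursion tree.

For divide and conquer with division factor 4:

Problem sizes at each level:
Level 0: 1024
Level 1: 256
Level 2: 64
Level 3: 16
Level 4: 4
Level 5: 1

The root is level 0 and the size-1 base case is level 5 (the tree spans levels 0 through 5, i.e. 6 levels counting the root), so the depth is the number of divisions: log_4(1024) = 5

The recursion tree depth is log_4(1024) = 5. At each level, the problem size is divided by 4, so it takes 5 divisions to reduce to a base case of size 1. The algorithm makes 4 recursive calls at each level.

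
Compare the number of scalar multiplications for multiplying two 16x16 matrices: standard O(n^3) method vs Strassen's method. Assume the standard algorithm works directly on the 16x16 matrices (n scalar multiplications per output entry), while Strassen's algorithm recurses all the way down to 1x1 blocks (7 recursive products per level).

Matrix multiplication for 16x16 matrices:

Standard algorithm: 16^3 = 4096 multiplications
Strassen's algorithm: 7^(log2(16)) = 7^4 = 2401 multiplications
Savings: 4096 - 2401 = 1695 multiplications

Standard: 4096 multiplications (16^3). Strassen: 2401 multiplications (7^4). Strassen reduces 8 recursive multiplications to 7 at each level.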